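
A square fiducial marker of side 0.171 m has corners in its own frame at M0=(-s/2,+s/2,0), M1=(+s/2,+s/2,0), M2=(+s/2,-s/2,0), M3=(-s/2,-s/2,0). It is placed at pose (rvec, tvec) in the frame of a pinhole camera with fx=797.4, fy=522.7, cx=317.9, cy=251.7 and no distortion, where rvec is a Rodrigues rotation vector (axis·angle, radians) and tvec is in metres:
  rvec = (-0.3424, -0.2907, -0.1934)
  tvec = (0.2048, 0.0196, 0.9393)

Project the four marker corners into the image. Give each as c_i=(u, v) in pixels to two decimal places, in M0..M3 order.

c0=(447.79, 316.73) c1=(576.79, 300.02) c2=(531.09, 214.21) c3=(406.57, 225.13)

Intrinsics K: fx=797.4, fy=522.7, cx=317.9, cy=251.7
Marker side s = 0.171 m; corners in marker frame (Z=0):
  M0 = (-0.0855, +0.0855, 0)
  M1 = (+0.0855, +0.0855, 0)
  M2 = (+0.0855, -0.0855, 0)
  M3 = (-0.0855, -0.0855, 0)
rvec = (-0.3424, -0.2907, -0.1934), |rvec| = θ = 0.48903 rad = 28.019°
Rodrigues: sinθ=0.46977, 1−cosθ=0.11721; R = I + sinθ·[k]× + (1−cosθ)·[k]×²:
    [+0.94025 +0.23457 -0.24680]
    [-0.13700 +0.92421 +0.35647]
    [+0.31171 -0.30136 +0.90112]
t = (0.2048, 0.0196, 0.9393) m
M0: Pc = R·M0+t = (+0.14446, +0.11033, +0.88688); u = 797.4·(+0.14446)/0.88688 + 317.9 = 447.7883, v = 522.7·(+0.11033)/0.88688 + 251.7 = 316.7268
M1: Pc = R·M1+t = (+0.30525, +0.08691, +0.94018); u = 797.4·(+0.30525)/0.94018 + 317.9 = 576.7894, v = 522.7·(+0.08691)/0.94018 + 251.7 = 300.0160
M2: Pc = R·M2+t = (+0.26514, -0.07113, +0.99172); u = 797.4·(+0.26514)/0.99172 + 317.9 = 531.0851, v = 522.7·(-0.07113)/0.99172 + 251.7 = 214.2081
M3: Pc = R·M3+t = (+0.10435, -0.04771, +0.93842); u = 797.4·(+0.10435)/0.93842 + 317.9 = 406.5720, v = 522.7·(-0.04771)/0.93842 + 251.7 = 225.1274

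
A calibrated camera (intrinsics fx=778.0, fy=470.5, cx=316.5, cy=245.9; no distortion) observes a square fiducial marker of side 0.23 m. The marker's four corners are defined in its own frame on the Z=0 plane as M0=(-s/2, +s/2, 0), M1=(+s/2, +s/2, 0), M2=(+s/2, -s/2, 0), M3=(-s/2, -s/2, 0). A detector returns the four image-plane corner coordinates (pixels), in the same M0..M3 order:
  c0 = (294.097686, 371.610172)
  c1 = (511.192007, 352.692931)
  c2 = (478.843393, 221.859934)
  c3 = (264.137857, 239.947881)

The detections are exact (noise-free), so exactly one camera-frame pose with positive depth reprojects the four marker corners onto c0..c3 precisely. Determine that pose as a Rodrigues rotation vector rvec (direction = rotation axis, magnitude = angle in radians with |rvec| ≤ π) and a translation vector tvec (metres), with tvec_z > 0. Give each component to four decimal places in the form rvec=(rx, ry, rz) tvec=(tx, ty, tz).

Intrinsics K: fx=778.0, fy=470.5, cx=316.5, cy=245.9
Marker side s = 0.23 m; corners in marker frame (Z=0):
  M0 = (-0.1150, +0.1150, 0)
  M1 = (+0.1150, +0.1150, 0)
  M2 = (+0.1150, -0.1150, 0)
  M3 = (-0.1150, -0.1150, 0)
Detected image corners:
  c0 = (294.097686, 371.610172) px
  c1 = (511.192007, 352.692931) px
  c2 = (478.843393, 221.859934) px
  c3 = (264.137857, 239.947881) px
Planar DLT: solve 8×8 A·h = b for H (H[2,2]=1):
  H  [+946.51372 +115.71249 +387.22805]
  H  [-74.42257 +555.50539 +296.12103]
  H  [+0.02028 -0.05103 +1.00000]
B = K⁻¹H; ‖b₁‖=1.220248, ‖b₂‖=1.220248; λ = 2/(‖b₁‖+‖b₂‖) = 0.819506, sign → tz>0 ⇒ λ=+0.819506
r₁ = λ·B[:,0] = (+0.99025,-0.13831,+0.01662); r₂ = λ·B[:,1] = (+0.13890,+0.98942,-0.04182)
r₃ = r₁×r₂ = (-0.01066,+0.04372,+0.99899); SVD([r₁ r₂ r₃]) → R = UVᵀ:
  R  [+0.99025 +0.13890 -0.01066]
  R  [-0.13831 +0.98942 +0.04372]
  R  [+0.01662 -0.04182 +0.99899]
t = (+0.07450, +0.08747, +0.81951) m
tr R = 2.978659; θ = arccos((tr R − 1)/2) = 0.146215 rad = 8.377°
axis k = ((R−Rᵀ)₃₂, (R−Rᵀ)₁₃, (R−Rᵀ)₂₁) / (2 sinθ) = (-0.293567, -0.093605, -0.951345)
rvec = θ·k = (-0.042924, -0.013686, -0.139101)

rvec=(-0.0429, -0.0137, -0.1391) tvec=(0.0745, 0.0875, 0.8195)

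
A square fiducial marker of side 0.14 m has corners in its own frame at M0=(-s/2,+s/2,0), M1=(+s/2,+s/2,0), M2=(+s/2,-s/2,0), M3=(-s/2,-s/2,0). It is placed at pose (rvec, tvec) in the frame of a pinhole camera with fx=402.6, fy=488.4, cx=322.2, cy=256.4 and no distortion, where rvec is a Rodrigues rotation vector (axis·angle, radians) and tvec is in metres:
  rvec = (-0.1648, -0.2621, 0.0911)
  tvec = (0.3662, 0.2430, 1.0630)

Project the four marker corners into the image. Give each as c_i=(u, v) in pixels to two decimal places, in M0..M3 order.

Intrinsics K: fx=402.6, fy=488.4, cx=322.2, cy=256.4
Marker side s = 0.14 m; corners in marker frame (Z=0):
  M0 = (-0.0700, +0.0700, 0)
  M1 = (+0.0700, +0.0700, 0)
  M2 = (+0.0700, -0.0700, 0)
  M3 = (-0.0700, -0.0700, 0)
rvec = (-0.1648, -0.2621, 0.0911), |rvec| = θ = 0.32273 rad = 18.491°
Rodrigues: sinθ=0.31716, 1−cosθ=0.05163; R = I + sinθ·[k]× + (1−cosθ)·[k]×²:
    [+0.96184 -0.06812 -0.26502]
    [+0.11094 +0.98242 +0.15012]
    [+0.25013 -0.17379 +0.95249]
t = (0.3662, 0.2430, 1.0630) m
M0: Pc = R·M0+t = (+0.29410, +0.30400, +1.03333); u = 402.6·(+0.29410)/1.03333 + 322.2 = 436.7873, v = 488.4·(+0.30400)/1.03333 + 256.4 = 400.0872
M1: Pc = R·M1+t = (+0.42876, +0.31954, +1.06834); u = 402.6·(+0.42876)/1.06834 + 322.2 = 483.7761, v = 488.4·(+0.31954)/1.06834 + 256.4 = 402.4775
M2: Pc = R·M2+t = (+0.43830, +0.18200, +1.09267); u = 402.6·(+0.43830)/1.09267 + 322.2 = 483.6920, v = 488.4·(+0.18200)/1.09267 + 256.4 = 337.7479
M3: Pc = R·M3+t = (+0.30364, +0.16646, +1.05766); u = 402.6·(+0.30364)/1.05766 + 322.2 = 437.7814, v = 488.4·(+0.16646)/1.05766 + 256.4 = 333.2694

c0=(436.79, 400.09) c1=(483.78, 402.48) c2=(483.69, 337.75) c3=(437.78, 333.27)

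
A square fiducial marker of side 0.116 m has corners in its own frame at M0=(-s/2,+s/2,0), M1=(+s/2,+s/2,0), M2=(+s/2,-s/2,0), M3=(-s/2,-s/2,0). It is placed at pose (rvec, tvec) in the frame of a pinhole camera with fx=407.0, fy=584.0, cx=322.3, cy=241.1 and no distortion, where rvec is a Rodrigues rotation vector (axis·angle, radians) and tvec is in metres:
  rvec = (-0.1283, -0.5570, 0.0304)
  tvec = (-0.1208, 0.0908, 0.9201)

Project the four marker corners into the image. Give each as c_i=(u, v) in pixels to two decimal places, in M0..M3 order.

Intrinsics K: fx=407.0, fy=584.0, cx=322.3, cy=241.1
Marker side s = 0.116 m; corners in marker frame (Z=0):
  M0 = (-0.0580, +0.0580, 0)
  M1 = (+0.0580, +0.0580, 0)
  M2 = (+0.0580, -0.0580, 0)
  M3 = (-0.0580, -0.0580, 0)
rvec = (-0.1283, -0.5570, 0.0304), |rvec| = θ = 0.57239 rad = 32.796°
Rodrigues: sinθ=0.54165, 1−cosθ=0.15939; R = I + sinθ·[k]× + (1−cosθ)·[k]×²:
    [+0.84862 +0.00600 -0.52898]
    [+0.06353 +0.99154 +0.11317]
    [+0.52518 -0.12965 +0.84106]
t = (-0.1208, 0.0908, 0.9201) m
M0: Pc = R·M0+t = (-0.16967, +0.14462, +0.88212); u = 407.0·(-0.16967)/0.88212 + 322.3 = 244.0154, v = 584.0·(+0.14462)/0.88212 + 241.1 = 336.8474
M1: Pc = R·M1+t = (-0.07123, +0.15199, +0.94304); u = 407.0·(-0.07123)/0.94304 + 322.3 = 291.5574, v = 584.0·(+0.15199)/0.94304 + 241.1 = 335.2260
M2: Pc = R·M2+t = (-0.07193, +0.03698, +0.95808); u = 407.0·(-0.07193)/0.95808 + 322.3 = 291.7443, v = 584.0·(+0.03698)/0.95808 + 241.1 = 263.6385
M3: Pc = R·M3+t = (-0.17037, +0.02961, +0.89716); u = 407.0·(-0.17037)/0.89716 + 322.3 = 245.0120, v = 584.0·(+0.02961)/0.89716 + 241.1 = 260.3716

c0=(244.02, 336.85) c1=(291.56, 335.23) c2=(291.74, 263.64) c3=(245.01, 260.37)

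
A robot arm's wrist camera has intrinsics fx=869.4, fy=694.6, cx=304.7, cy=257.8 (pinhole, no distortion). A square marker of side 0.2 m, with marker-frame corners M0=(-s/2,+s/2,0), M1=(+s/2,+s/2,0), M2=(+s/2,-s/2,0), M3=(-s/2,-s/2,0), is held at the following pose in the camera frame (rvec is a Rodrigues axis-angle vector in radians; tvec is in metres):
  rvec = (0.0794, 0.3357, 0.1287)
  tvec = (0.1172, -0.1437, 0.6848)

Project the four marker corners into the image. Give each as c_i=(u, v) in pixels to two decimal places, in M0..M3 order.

c0=(319.44, 201.69) c1=(566.61, 225.36) c2=(605.16, 10.62) c3=(347.55, 5.91)

Intrinsics K: fx=869.4, fy=694.6, cx=304.7, cy=257.8
Marker side s = 0.2 m; corners in marker frame (Z=0):
  M0 = (-0.1000, +0.1000, 0)
  M1 = (+0.1000, +0.1000, 0)
  M2 = (+0.1000, -0.1000, 0)
  M3 = (-0.1000, -0.1000, 0)
rvec = (0.0794, 0.3357, 0.1287), |rvec| = θ = 0.36819 rad = 21.096°
Rodrigues: sinθ=0.35993, 1−cosθ=0.06702; R = I + sinθ·[k]× + (1−cosθ)·[k]×²:
    [+0.93610 -0.11263 +0.33322]
    [+0.13899 +0.98869 -0.05626]
    [-0.32311 +0.09898 +0.94117]
t = (0.1172, -0.1437, 0.6848) m
M0: Pc = R·M0+t = (+0.01233, -0.05873, +0.72701); u = 869.4·(+0.01233)/0.72701 + 304.7 = 319.4411, v = 694.6·(-0.05873)/0.72701 + 257.8 = 201.6886
M1: Pc = R·M1+t = (+0.19955, -0.03093, +0.66239); u = 869.4·(+0.19955)/0.66239 + 304.7 = 566.6100, v = 694.6·(-0.03093)/0.66239 + 257.8 = 225.3641
M2: Pc = R·M2+t = (+0.22207, -0.22867, +0.64259); u = 869.4·(+0.22207)/0.64259 + 304.7 = 605.1563, v = 694.6·(-0.22867)/0.64259 + 257.8 = 10.6216
M3: Pc = R·M3+t = (+0.03485, -0.25647, +0.70721); u = 869.4·(+0.03485)/0.70721 + 304.7 = 347.5467, v = 694.6·(-0.25647)/0.70721 + 257.8 = 5.9059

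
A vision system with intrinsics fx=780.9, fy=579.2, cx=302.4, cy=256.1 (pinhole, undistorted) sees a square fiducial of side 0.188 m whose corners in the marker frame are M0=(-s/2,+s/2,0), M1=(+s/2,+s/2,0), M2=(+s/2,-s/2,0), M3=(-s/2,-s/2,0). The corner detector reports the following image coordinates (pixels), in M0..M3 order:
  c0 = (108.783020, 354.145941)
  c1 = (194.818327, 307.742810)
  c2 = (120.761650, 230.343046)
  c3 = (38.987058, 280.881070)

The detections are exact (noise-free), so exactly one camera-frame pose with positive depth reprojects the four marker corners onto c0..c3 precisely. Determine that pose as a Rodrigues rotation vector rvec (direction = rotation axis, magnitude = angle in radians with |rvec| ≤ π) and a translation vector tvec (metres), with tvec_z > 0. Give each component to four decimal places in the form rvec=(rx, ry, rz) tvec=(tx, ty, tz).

rvec=(0.0977, 0.3547, -0.6155) tvec=(-0.2835, 0.0770, 1.1789)

Intrinsics K: fx=780.9, fy=579.2, cx=302.4, cy=256.1
Marker side s = 0.188 m; corners in marker frame (Z=0):
  M0 = (-0.0940, +0.0940, 0)
  M1 = (+0.0940, +0.0940, 0)
  M2 = (+0.0940, -0.0940, 0)
  M3 = (-0.0940, -0.0940, 0)
Detected image corners:
  c0 = (108.783020, 354.145941) px
  c1 = (194.818327, 307.742810) px
  c2 = (120.761650, 230.343046) px
  c3 = (38.987058, 280.881070) px
Planar DLT: solve 8×8 A·h = b for H (H[2,2]=1):
  H  [+411.51677 +380.78671 +114.61053]
  H  [-345.87280 +396.64556 +293.91682]
  H  [-0.30018 -0.01278 +1.00000]
B = K⁻¹H; ‖b₁‖=0.848255, ‖b₂‖=0.848255; λ = 2/(‖b₁‖+‖b₂‖) = 1.178890, sign → tz>0 ⇒ λ=+1.178890
r₁ = λ·B[:,0] = (+0.75829,-0.54751,-0.35388); r₂ = λ·B[:,1] = (+0.58069,+0.81398,-0.01507)
r₃ = r₁×r₂ = (+0.29630,-0.19407,+0.93517); SVD([r₁ r₂ r₃]) → R = UVᵀ:
  R  [+0.75829 +0.58069 +0.29630]
  R  [-0.54751 +0.81398 -0.19407]
  R  [-0.35388 -0.01507 +0.93517]
t = (-0.28350, +0.07697, +1.17889) m
tr R = 2.507441; θ = arccos((tr R − 1)/2) = 0.717091 rad = 41.086°
axis k = ((R−Rᵀ)₃₂, (R−Rᵀ)₁₃, (R−Rᵀ)₂₁) / (2 sinθ) = (+0.136191, +0.494669, -0.858344)
rvec = θ·k = (+0.097661, +0.354723, -0.615511)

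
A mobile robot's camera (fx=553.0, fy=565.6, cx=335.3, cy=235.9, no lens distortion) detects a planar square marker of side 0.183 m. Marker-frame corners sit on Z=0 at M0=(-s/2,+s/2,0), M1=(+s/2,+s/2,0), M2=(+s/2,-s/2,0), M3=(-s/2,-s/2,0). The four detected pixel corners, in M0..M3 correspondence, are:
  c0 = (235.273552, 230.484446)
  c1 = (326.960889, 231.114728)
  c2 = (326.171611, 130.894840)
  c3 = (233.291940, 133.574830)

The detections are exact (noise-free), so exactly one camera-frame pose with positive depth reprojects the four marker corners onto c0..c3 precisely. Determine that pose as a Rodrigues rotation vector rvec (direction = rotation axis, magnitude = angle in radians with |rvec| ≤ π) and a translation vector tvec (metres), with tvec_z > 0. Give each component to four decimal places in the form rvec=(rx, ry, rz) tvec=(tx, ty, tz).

rvec=(0.0779, 0.1943, 0.0007) tvec=(-0.1062, -0.1008, 1.0551)

Intrinsics K: fx=553.0, fy=565.6, cx=335.3, cy=235.9
Marker side s = 0.183 m; corners in marker frame (Z=0):
  M0 = (-0.0915, +0.0915, 0)
  M1 = (+0.0915, +0.0915, 0)
  M2 = (+0.0915, -0.0915, 0)
  M3 = (-0.0915, -0.0915, 0)
Detected image corners:
  c0 = (235.273552, 230.484446) px
  c1 = (326.960889, 231.114728) px
  c2 = (326.171611, 130.894840) px
  c3 = (233.291940, 133.574830) px
Planar DLT: solve 8×8 A·h = b for H (H[2,2]=1):
  H  [+453.00904 +28.19343 +279.65754]
  H  [-38.71378 +551.76764 +181.85653]
  H  [-0.18276 +0.07335 +1.00000]
B = K⁻¹H; ‖b₁‖=0.947817, ‖b₂‖=0.947817; λ = 2/(‖b₁‖+‖b₂‖) = 1.055056, sign → tz>0 ⇒ λ=+1.055056
r₁ = λ·B[:,0] = (+0.98120,+0.00821,-0.19282); r₂ = λ·B[:,1] = (+0.00687,+0.99698,+0.07738)
r₃ = r₁×r₂ = (+0.19287,-0.07725,+0.97818); SVD([r₁ r₂ r₃]) → R = UVᵀ:
  R  [+0.98120 +0.00687 +0.19287]
  R  [+0.00821 +0.99698 -0.07725]
  R  [-0.19282 +0.07738 +0.97818]
t = (-0.10616, -0.10081, +1.05506) m
tr R = 2.956354; θ = arccos((tr R − 1)/2) = 0.209297 rad = 11.992°
axis k = ((R−Rᵀ)₃₂, (R−Rᵀ)₁₃, (R−Rᵀ)₂₁) / (2 sinθ) = (+0.372136, +0.928173, +0.003219)
rvec = θ·k = (+0.077887, +0.194264, +0.000674)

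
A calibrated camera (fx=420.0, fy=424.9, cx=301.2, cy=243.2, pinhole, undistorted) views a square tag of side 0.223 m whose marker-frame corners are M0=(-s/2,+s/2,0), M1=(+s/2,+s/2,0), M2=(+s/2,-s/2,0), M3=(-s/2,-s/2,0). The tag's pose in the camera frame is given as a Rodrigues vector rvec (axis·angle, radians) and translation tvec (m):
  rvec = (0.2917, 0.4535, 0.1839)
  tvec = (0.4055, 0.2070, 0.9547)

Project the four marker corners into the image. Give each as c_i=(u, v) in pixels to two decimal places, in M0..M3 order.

Intrinsics K: fx=420.0, fy=424.9, cx=301.2, cy=243.2
Marker side s = 0.223 m; corners in marker frame (Z=0):
  M0 = (-0.1115, +0.1115, 0)
  M1 = (+0.1115, +0.1115, 0)
  M2 = (+0.1115, -0.1115, 0)
  M3 = (-0.1115, -0.1115, 0)
rvec = (0.2917, 0.4535, 0.1839), |rvec| = θ = 0.56971 rad = 32.642°
Rodrigues: sinθ=0.53939, 1−cosθ=0.15794; R = I + sinθ·[k]× + (1−cosθ)·[k]×²:
    [+0.88346 -0.10974 +0.45547]
    [+0.23849 +0.94214 -0.23559]
    [-0.40326 +0.31676 +0.85851]
t = (0.4055, 0.2070, 0.9547) m
M0: Pc = R·M0+t = (+0.29476, +0.28546, +1.03498); u = 420.0·(+0.29476)/1.03498 + 301.2 = 420.8140, v = 424.9·(+0.28546)/1.03498 + 243.2 = 360.3912
M1: Pc = R·M1+t = (+0.49177, +0.33864, +0.94506); u = 420.0·(+0.49177)/0.94506 + 301.2 = 519.7518, v = 424.9·(+0.33864)/0.94506 + 243.2 = 395.4534
M2: Pc = R·M2+t = (+0.51624, +0.12854, +0.87442); u = 420.0·(+0.51624)/0.87442 + 301.2 = 549.1611, v = 424.9·(+0.12854)/0.87442 + 243.2 = 305.6620
M3: Pc = R·M3+t = (+0.31923, +0.07536, +0.96434); u = 420.0·(+0.31923)/0.96434 + 301.2 = 440.2338, v = 424.9·(+0.07536)/0.96434 + 243.2 = 276.4047

c0=(420.81, 360.39) c1=(519.75, 395.45) c2=(549.16, 305.66) c3=(440.23, 276.40)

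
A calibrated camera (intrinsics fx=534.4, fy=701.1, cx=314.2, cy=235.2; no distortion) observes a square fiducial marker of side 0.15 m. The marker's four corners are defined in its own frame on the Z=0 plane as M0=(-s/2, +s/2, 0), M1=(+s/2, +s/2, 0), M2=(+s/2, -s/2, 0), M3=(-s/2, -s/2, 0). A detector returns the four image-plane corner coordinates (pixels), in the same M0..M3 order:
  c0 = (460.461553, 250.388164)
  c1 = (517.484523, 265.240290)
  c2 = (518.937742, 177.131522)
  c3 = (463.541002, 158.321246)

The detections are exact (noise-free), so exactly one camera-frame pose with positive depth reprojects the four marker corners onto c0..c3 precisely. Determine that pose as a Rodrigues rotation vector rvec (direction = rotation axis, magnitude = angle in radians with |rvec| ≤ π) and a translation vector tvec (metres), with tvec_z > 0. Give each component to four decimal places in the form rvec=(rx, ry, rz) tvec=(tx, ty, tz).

rvec=(-0.1825, -0.3950, 0.1387) tvec=(0.3735, -0.0368, 1.1302)

Intrinsics K: fx=534.4, fy=701.1, cx=314.2, cy=235.2
Marker side s = 0.15 m; corners in marker frame (Z=0):
  M0 = (-0.0750, +0.0750, 0)
  M1 = (+0.0750, +0.0750, 0)
  M2 = (+0.0750, -0.0750, 0)
  M3 = (-0.0750, -0.0750, 0)
Detected image corners:
  c0 = (460.461553, 250.388164) px
  c1 = (517.484523, 265.240290) px
  c2 = (518.937742, 177.131522) px
  c3 = (463.541002, 158.321246) px
Planar DLT: solve 8×8 A·h = b for H (H[2,2]=1):
  H  [+534.67224 -103.05431 +490.80967]
  H  [+181.85242 +562.02509 +212.36925]
  H  [+0.32649 -0.17971 +1.00000]
B = K⁻¹H; ‖b₁‖=0.884763, ‖b₂‖=0.884763; λ = 2/(‖b₁‖+‖b₂‖) = 1.130246, sign → tz>0 ⇒ λ=+1.130246
r₁ = λ·B[:,0] = (+0.91386,+0.16937,+0.36901); r₂ = λ·B[:,1] = (-0.09853,+0.97418,-0.20312)
r₃ = r₁×r₂ = (-0.39389,+0.14926,+0.90696); SVD([r₁ r₂ r₃]) → R = UVᵀ:
  R  [+0.91386 -0.09853 -0.39389]
  R  [+0.16937 +0.97418 +0.14926]
  R  [+0.36901 -0.20312 +0.90696]
t = (+0.37353, -0.03681, +1.13025) m
tr R = 2.795005; θ = arccos((tr R − 1)/2) = 0.456723 rad = 26.168°
axis k = ((R−Rᵀ)₃₂, (R−Rᵀ)₁₃, (R−Rᵀ)₂₁) / (2 sinθ) = (-0.399518, -0.864943, +0.303742)
rvec = θ·k = (-0.182469, -0.395039, +0.138726)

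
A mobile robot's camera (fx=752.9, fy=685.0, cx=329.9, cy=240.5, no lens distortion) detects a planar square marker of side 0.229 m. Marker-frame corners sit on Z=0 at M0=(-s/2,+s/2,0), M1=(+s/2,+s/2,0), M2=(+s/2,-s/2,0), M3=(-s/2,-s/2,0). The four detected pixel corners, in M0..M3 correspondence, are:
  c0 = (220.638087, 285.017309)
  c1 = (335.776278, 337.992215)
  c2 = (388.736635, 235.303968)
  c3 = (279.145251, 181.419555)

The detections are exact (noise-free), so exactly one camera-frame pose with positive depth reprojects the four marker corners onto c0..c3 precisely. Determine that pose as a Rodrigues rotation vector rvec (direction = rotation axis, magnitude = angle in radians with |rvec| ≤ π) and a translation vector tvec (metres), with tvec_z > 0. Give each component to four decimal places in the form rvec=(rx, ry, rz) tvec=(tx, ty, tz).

Intrinsics K: fx=752.9, fy=685.0, cx=329.9, cy=240.5
Marker side s = 0.229 m; corners in marker frame (Z=0):
  M0 = (-0.1145, +0.1145, 0)
  M1 = (+0.1145, +0.1145, 0)
  M2 = (+0.1145, -0.1145, 0)
  M3 = (-0.1145, -0.1145, 0)
Detected image corners:
  c0 = (220.638087, 285.017309) px
  c1 = (335.776278, 337.992215) px
  c2 = (388.736635, 235.303968) px
  c3 = (279.145251, 181.419555) px
Planar DLT: solve 8×8 A·h = b for H (H[2,2]=1):
  H  [+527.02717 -291.05392 +307.34136]
  H  [+264.40818 +409.75023 +259.37575]
  H  [+0.11947 -0.15630 +1.00000]
B = K⁻¹H; ‖b₁‖=0.743028, ‖b₂‖=0.743028; λ = 2/(‖b₁‖+‖b₂‖) = 1.345845, sign → tz>0 ⇒ λ=+1.345845
r₁ = λ·B[:,0] = (+0.87163,+0.46304,+0.16079); r₂ = λ·B[:,1] = (-0.42810,+0.87891,-0.21036)
r₃ = r₁×r₂ = (-0.23873,+0.11452,+0.96431); SVD([r₁ r₂ r₃]) → R = UVᵀ:
  R  [+0.87163 -0.42810 -0.23873]
  R  [+0.46304 +0.87891 +0.11452]
  R  [+0.16079 -0.21036 +0.96431]
t = (-0.04032, +0.03709, +1.34584) m
tr R = 2.714849; θ = arccos((tr R − 1)/2) = 0.540552 rad = 30.971°
axis k = ((R−Rᵀ)₃₂, (R−Rᵀ)₁₃, (R−Rᵀ)₂₁) / (2 sinθ) = (-0.315660, -0.388180, +0.865838)
rvec = θ·k = (-0.170631, -0.209832, +0.468031)

rvec=(-0.1706, -0.2098, 0.4680) tvec=(-0.0403, 0.0371, 1.3458)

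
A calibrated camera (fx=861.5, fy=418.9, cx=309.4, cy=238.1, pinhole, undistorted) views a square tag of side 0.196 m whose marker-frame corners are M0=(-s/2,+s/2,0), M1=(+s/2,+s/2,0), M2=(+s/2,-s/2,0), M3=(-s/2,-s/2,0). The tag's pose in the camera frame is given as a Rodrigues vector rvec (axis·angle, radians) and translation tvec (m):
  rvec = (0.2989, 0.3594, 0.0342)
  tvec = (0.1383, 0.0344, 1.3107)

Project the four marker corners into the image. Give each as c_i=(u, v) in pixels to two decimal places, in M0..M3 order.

c0=(339.84, 274.60) c1=(462.41, 281.86) c2=(466.80, 221.04) c3=(338.63, 216.56)

Intrinsics K: fx=861.5, fy=418.9, cx=309.4, cy=238.1
Marker side s = 0.196 m; corners in marker frame (Z=0):
  M0 = (-0.0980, +0.0980, 0)
  M1 = (+0.0980, +0.0980, 0)
  M2 = (+0.0980, -0.0980, 0)
  M3 = (-0.0980, -0.0980, 0)
rvec = (0.2989, 0.3594, 0.0342), |rvec| = θ = 0.46870 rad = 26.855°
Rodrigues: sinθ=0.45173, 1−cosθ=0.10784; R = I + sinθ·[k]× + (1−cosθ)·[k]×²:
    [+0.93602 +0.01977 +0.35140]
    [+0.08570 +0.95557 -0.28204]
    [-0.34137 +0.29411 +0.89273]
t = (0.1383, 0.0344, 1.3107) m
M0: Pc = R·M0+t = (+0.04851, +0.11965, +1.37298); u = 861.5·(+0.04851)/1.37298 + 309.4 = 339.8375, v = 418.9·(+0.11965)/1.37298 + 238.1 = 274.6048
M1: Pc = R·M1+t = (+0.23197, +0.13644, +1.30607); u = 861.5·(+0.23197)/1.30607 + 309.4 = 462.4087, v = 418.9·(+0.13644)/1.30607 + 238.1 = 281.8621
M2: Pc = R·M2+t = (+0.22809, -0.05085, +1.24842); u = 861.5·(+0.22809)/1.24842 + 309.4 = 466.7993, v = 418.9·(-0.05085)/1.24842 + 238.1 = 221.0386
M3: Pc = R·M3+t = (+0.04463, -0.06764, +1.31533); u = 861.5·(+0.04463)/1.31533 + 309.4 = 338.6329, v = 418.9·(-0.06764)/1.31533 + 238.1 = 216.5571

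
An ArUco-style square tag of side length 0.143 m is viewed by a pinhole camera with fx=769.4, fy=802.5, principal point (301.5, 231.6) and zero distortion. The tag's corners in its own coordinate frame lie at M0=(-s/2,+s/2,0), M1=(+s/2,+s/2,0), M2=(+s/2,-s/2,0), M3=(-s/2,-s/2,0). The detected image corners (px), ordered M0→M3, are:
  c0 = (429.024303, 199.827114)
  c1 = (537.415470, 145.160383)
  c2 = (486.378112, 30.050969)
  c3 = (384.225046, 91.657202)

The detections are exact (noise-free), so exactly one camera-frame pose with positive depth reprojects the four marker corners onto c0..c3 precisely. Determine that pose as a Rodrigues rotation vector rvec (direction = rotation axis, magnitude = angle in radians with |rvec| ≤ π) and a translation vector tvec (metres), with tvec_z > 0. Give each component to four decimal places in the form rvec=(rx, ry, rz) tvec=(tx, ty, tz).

rvec=(-0.0591, 0.5353, -0.4126) tvec=(0.1858, -0.1312, 0.9194)

Intrinsics K: fx=769.4, fy=802.5, cx=301.5, cy=231.6
Marker side s = 0.143 m; corners in marker frame (Z=0):
  M0 = (-0.0715, +0.0715, 0)
  M1 = (+0.0715, +0.0715, 0)
  M2 = (+0.0715, -0.0715, 0)
  M3 = (-0.0715, -0.0715, 0)
Detected image corners:
  c0 = (429.024303, 199.827114) px
  c1 = (537.415470, 145.160383) px
  c2 = (486.378112, 30.050969) px
  c3 = (384.225046, 91.657202) px
Planar DLT: solve 8×8 A·h = b for H (H[2,2]=1):
  H  [+494.40140 +253.88731 +456.98193]
  H  [-468.20344 +759.36293 +117.06822]
  H  [-0.52583 -0.17503 +1.00000]
B = K⁻¹H; ‖b₁‖=1.087670, ‖b₂‖=1.087670; λ = 2/(‖b₁‖+‖b₂‖) = 0.919396, sign → tz>0 ⇒ λ=+0.919396
r₁ = λ·B[:,0] = (+0.78023,-0.39688,-0.48345); r₂ = λ·B[:,1] = (+0.36644,+0.91642,-0.16092)
r₃ = r₁×r₂ = (+0.50691,-0.05160,+0.86045); SVD([r₁ r₂ r₃]) → R = UVᵀ:
  R  [+0.78023 +0.36644 +0.50691]
  R  [-0.39688 +0.91642 -0.05160]
  R  [-0.48345 -0.16092 +0.86045]
t = (+0.18579, -0.13122, +0.91940) m
tr R = 2.557104; θ = arccos((tr R − 1)/2) = 0.678441 rad = 38.872°
axis k = ((R−Rᵀ)₃₂, (R−Rᵀ)₁₃, (R−Rᵀ)₂₁) / (2 sinθ) = (-0.087101, +0.789029, -0.608150)
rvec = θ·k = (-0.059093, +0.535310, -0.412594)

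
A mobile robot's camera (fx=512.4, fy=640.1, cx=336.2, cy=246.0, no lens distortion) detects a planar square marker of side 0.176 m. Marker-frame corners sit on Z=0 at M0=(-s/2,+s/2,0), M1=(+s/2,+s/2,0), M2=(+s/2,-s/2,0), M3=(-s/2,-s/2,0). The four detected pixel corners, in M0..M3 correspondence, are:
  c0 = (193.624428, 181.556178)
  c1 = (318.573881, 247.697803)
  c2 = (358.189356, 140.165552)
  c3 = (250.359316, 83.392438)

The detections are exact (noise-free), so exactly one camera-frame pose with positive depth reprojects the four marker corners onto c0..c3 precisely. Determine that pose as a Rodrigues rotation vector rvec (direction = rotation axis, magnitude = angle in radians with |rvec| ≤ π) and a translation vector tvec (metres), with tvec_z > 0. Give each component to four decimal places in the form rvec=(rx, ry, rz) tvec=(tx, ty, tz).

Intrinsics K: fx=512.4, fy=640.1, cx=336.2, cy=246.0
Marker side s = 0.176 m; corners in marker frame (Z=0):
  M0 = (-0.0880, +0.0880, 0)
  M1 = (+0.0880, +0.0880, 0)
  M2 = (+0.0880, -0.0880, 0)
  M3 = (-0.0880, -0.0880, 0)
Detected image corners:
  c0 = (193.624428, 181.556178) px
  c1 = (318.573881, 247.697803) px
  c2 = (358.189356, 140.165552) px
  c3 = (250.359316, 83.392438) px
Planar DLT: solve 8×8 A·h = b for H (H[2,2]=1):
  H  [+653.62089 -509.63257 +281.89640]
  H  [+344.84048 +446.95314 +159.35441]
  H  [-0.01457 -0.84175 +1.00000]
B = K⁻¹H; ‖b₁‖=1.395763, ‖b₂‖=1.395763; λ = 2/(‖b₁‖+‖b₂‖) = 0.716454, sign → tz>0 ⇒ λ=+0.716454
r₁ = λ·B[:,0] = (+0.92076,+0.38999,-0.01044); r₂ = λ·B[:,1] = (-0.31689,+0.73204,-0.60308)
r₃ = r₁×r₂ = (-0.22755,+0.55860,+0.79762); SVD([r₁ r₂ r₃]) → R = UVᵀ:
  R  [+0.92076 -0.31689 -0.22755]
  R  [+0.38999 +0.73204 +0.55860]
  R  [-0.01044 -0.60308 +0.79762]
t = (-0.07593, -0.09698, +0.71645) m
tr R = 2.450416; θ = arccos((tr R − 1)/2) = 0.759460 rad = 43.514°
axis k = ((R−Rᵀ)₃₂, (R−Rᵀ)₁₃, (R−Rᵀ)₂₁) / (2 sinθ) = (-0.843589, -0.157664, +0.513322)
rvec = θ·k = (-0.640672, -0.119739, +0.389847)

rvec=(-0.6407, -0.1197, 0.3898) tvec=(-0.0759, -0.0970, 0.7165)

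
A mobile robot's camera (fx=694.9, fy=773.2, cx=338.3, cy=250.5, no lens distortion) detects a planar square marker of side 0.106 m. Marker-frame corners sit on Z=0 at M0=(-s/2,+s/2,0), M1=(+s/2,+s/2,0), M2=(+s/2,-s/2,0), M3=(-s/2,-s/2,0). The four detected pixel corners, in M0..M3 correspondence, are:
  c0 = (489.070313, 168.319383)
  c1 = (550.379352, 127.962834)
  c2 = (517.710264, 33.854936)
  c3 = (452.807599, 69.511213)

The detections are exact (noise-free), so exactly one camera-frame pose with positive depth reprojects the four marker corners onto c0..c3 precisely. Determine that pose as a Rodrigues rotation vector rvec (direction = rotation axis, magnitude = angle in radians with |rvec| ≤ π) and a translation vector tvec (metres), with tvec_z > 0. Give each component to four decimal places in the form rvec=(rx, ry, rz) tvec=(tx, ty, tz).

rvec=(0.0815, -0.4916, -0.4673) tvec=(0.1877, -0.1536, 0.7891)

Intrinsics K: fx=694.9, fy=773.2, cx=338.3, cy=250.5
Marker side s = 0.106 m; corners in marker frame (Z=0):
  M0 = (-0.0530, +0.0530, 0)
  M1 = (+0.0530, +0.0530, 0)
  M2 = (+0.0530, -0.0530, 0)
  M3 = (-0.0530, -0.0530, 0)
Detected image corners:
  c0 = (489.070313, 168.319383) px
  c1 = (550.379352, 127.962834) px
  c2 = (517.710264, 33.854936) px
  c3 = (452.807599, 69.511213) px
Planar DLT: solve 8×8 A·h = b for H (H[2,2]=1):
  H  [+872.74747 +442.98016 +503.63088]
  H  [-303.62753 +932.85949 +99.95756]
  H  [+0.55249 +0.23548 +1.00000]
B = K⁻¹H; ‖b₁‖=1.267344, ‖b₂‖=1.267344; λ = 2/(‖b₁‖+‖b₂‖) = 0.789052, sign → tz>0 ⇒ λ=+0.789052
r₁ = λ·B[:,0] = (+0.77876,-0.45109,+0.43594); r₂ = λ·B[:,1] = (+0.41254,+0.89179,+0.18581)
r₃ = r₁×r₂ = (-0.47258,+0.03515,+0.88059); SVD([r₁ r₂ r₃]) → R = UVᵀ:
  R  [+0.77876 +0.41254 -0.47258]
  R  [-0.45109 +0.89179 +0.03515]
  R  [+0.43594 +0.18581 +0.88059]
t = (+0.18773, -0.15363, +0.78905) m
tr R = 2.551138; θ = arccos((tr R − 1)/2) = 0.683180 rad = 39.143°
axis k = ((R−Rᵀ)₃₂, (R−Rᵀ)₁₃, (R−Rᵀ)₂₁) / (2 sinθ) = (+0.119332, -0.719608, -0.684050)
rvec = θ·k = (+0.081525, -0.491622, -0.467330)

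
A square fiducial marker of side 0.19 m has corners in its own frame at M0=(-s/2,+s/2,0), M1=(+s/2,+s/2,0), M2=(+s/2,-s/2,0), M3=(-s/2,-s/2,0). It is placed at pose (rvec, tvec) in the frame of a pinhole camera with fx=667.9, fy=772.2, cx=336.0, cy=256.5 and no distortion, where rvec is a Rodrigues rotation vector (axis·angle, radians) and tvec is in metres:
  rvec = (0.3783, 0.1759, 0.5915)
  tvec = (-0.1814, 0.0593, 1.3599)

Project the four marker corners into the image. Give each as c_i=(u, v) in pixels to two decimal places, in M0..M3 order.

c0=(189.59, 299.14) c1=(263.04, 359.83) c2=(307.95, 280.62) c3=(229.98, 217.10)

Intrinsics K: fx=667.9, fy=772.2, cx=336.0, cy=256.5
Marker side s = 0.19 m; corners in marker frame (Z=0):
  M0 = (-0.0950, +0.0950, 0)
  M1 = (+0.0950, +0.0950, 0)
  M2 = (+0.0950, -0.0950, 0)
  M3 = (-0.0950, -0.0950, 0)
rvec = (0.3783, 0.1759, 0.5915), |rvec| = θ = 0.72383 rad = 41.472°
Rodrigues: sinθ=0.66226, 1−cosθ=0.25072; R = I + sinθ·[k]× + (1−cosθ)·[k]×²:
    [+0.81776 -0.50934 +0.26802]
    [+0.57303 +0.76408 -0.29633]
    [-0.05386 +0.39591 +0.91671]
t = (-0.1814, 0.0593, 1.3599) m
M0: Pc = R·M0+t = (-0.30747, +0.07745, +1.40263); u = 667.9·(-0.30747)/1.40263 + 336.0 = 189.5873, v = 772.2·(+0.07745)/1.40263 + 256.5 = 299.1392
M1: Pc = R·M1+t = (-0.15210, +0.18633, +1.39240); u = 667.9·(-0.15210)/1.39240 + 336.0 = 263.0411, v = 772.2·(+0.18633)/1.39240 + 256.5 = 359.8333
M2: Pc = R·M2+t = (-0.05533, +0.04115, +1.31717); u = 667.9·(-0.05533)/1.31717 + 336.0 = 307.9463, v = 772.2·(+0.04115)/1.31717 + 256.5 = 280.6244
M3: Pc = R·M3+t = (-0.21070, -0.06773, +1.32740); u = 667.9·(-0.21070)/1.32740 + 336.0 = 229.9837, v = 772.2·(-0.06773)/1.32740 + 256.5 = 217.1014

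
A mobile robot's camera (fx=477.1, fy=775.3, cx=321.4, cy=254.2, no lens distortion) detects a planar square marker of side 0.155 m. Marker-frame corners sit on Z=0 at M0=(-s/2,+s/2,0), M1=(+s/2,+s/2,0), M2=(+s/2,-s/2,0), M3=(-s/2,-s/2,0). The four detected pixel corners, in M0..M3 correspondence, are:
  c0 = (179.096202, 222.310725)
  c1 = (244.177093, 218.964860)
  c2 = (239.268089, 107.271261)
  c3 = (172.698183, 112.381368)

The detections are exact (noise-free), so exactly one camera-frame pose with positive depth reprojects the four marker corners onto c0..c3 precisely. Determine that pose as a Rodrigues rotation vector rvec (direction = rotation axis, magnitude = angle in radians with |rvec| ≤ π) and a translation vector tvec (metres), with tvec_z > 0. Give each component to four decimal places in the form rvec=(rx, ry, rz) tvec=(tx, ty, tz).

Intrinsics K: fx=477.1, fy=775.3, cx=321.4, cy=254.2
Marker side s = 0.155 m; corners in marker frame (Z=0):
  M0 = (-0.0775, +0.0775, 0)
  M1 = (+0.0775, +0.0775, 0)
  M2 = (+0.0775, -0.0775, 0)
  M3 = (-0.0775, -0.0775, 0)
Detected image corners:
  c0 = (179.096202, 222.310725) px
  c1 = (244.177093, 218.964860) px
  c2 = (239.268089, 107.271261) px
  c3 = (172.698183, 112.381368) px
Planar DLT: solve 8×8 A·h = b for H (H[2,2]=1):
  H  [+404.40325 +68.72056 +208.59669]
  H  [-43.20892 +740.35814 +165.91029]
  H  [-0.09683 +0.15426 +1.00000]
B = K⁻¹H; ‖b₁‖=0.918293, ‖b₂‖=0.918293; λ = 2/(‖b₁‖+‖b₂‖) = 1.088977, sign → tz>0 ⇒ λ=+1.088977
r₁ = λ·B[:,0] = (+0.99408,-0.02612,-0.10545); r₂ = λ·B[:,1] = (+0.04369,+0.98482,+0.16798)
r₃ = r₁×r₂ = (+0.09946,-0.17159,+0.98013); SVD([r₁ r₂ r₃]) → R = UVᵀ:
  R  [+0.99408 +0.04369 +0.09946]
  R  [-0.02612 +0.98482 -0.17159]
  R  [-0.10545 +0.16798 +0.98013]
t = (-0.25747, -0.12401, +1.08898) m
tr R = 2.959037; θ = arccos((tr R − 1)/2) = 0.202739 rad = 11.616°
axis k = ((R−Rᵀ)₃₂, (R−Rᵀ)₁₃, (R−Rᵀ)₂₁) / (2 sinθ) = (+0.843236, +0.508823, -0.173353)
rvec = θ·k = (+0.170957, +0.103158, -0.035145)

rvec=(0.1710, 0.1032, -0.0351) tvec=(-0.2575, -0.1240, 1.0890)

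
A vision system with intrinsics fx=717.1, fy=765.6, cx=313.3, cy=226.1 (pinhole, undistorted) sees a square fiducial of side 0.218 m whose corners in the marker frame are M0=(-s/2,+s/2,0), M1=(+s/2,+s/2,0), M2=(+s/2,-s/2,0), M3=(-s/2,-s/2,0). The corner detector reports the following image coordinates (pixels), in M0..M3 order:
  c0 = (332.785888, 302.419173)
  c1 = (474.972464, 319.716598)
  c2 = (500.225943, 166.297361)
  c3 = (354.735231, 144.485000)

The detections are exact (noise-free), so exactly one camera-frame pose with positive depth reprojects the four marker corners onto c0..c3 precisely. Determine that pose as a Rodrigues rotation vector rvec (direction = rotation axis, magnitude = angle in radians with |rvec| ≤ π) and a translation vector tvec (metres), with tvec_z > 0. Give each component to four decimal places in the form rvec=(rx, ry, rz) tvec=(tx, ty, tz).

rvec=(0.1398, -0.1151, 0.1332) tvec=(0.1512, 0.0114, 1.0511)

Intrinsics K: fx=717.1, fy=765.6, cx=313.3, cy=226.1
Marker side s = 0.218 m; corners in marker frame (Z=0):
  M0 = (-0.1090, +0.1090, 0)
  M1 = (+0.1090, +0.1090, 0)
  M2 = (+0.1090, -0.1090, 0)
  M3 = (-0.1090, -0.1090, 0)
Detected image corners:
  c0 = (332.785888, 302.419173) px
  c1 = (474.972464, 319.716598) px
  c2 = (500.225943, 166.297361) px
  c3 = (354.735231, 144.485000) px
Planar DLT: solve 8×8 A·h = b for H (H[2,2]=1):
  H  [+708.50041 -56.55314 +416.43975]
  H  [+116.93747 +743.04879 +234.41206]
  H  [+0.11738 +0.12463 +1.00000]
B = K⁻¹H; ‖b₁‖=0.951405, ‖b₂‖=0.951405; λ = 2/(‖b₁‖+‖b₂‖) = 1.051077, sign → tz>0 ⇒ λ=+1.051077
r₁ = λ·B[:,0] = (+0.98457,+0.12410,+0.12338); r₂ = λ·B[:,1] = (-0.14012,+0.98143,+0.13100)
r₃ = r₁×r₂ = (-0.10483,-0.14626,+0.98368); SVD([r₁ r₂ r₃]) → R = UVᵀ:
  R  [+0.98457 -0.14012 -0.10483]
  R  [+0.12410 +0.98143 -0.14626]
  R  [+0.12338 +0.13100 +0.98368]
t = (+0.15118, +0.01141, +1.05108) m
tr R = 2.949674; θ = arccos((tr R − 1)/2) = 0.224807 rad = 12.880°
axis k = ((R−Rᵀ)₃₂, (R−Rᵀ)₁₃, (R−Rᵀ)₂₁) / (2 sinθ) = (+0.621895, -0.511859, +0.592661)
rvec = θ·k = (+0.139806, -0.115069, +0.133234)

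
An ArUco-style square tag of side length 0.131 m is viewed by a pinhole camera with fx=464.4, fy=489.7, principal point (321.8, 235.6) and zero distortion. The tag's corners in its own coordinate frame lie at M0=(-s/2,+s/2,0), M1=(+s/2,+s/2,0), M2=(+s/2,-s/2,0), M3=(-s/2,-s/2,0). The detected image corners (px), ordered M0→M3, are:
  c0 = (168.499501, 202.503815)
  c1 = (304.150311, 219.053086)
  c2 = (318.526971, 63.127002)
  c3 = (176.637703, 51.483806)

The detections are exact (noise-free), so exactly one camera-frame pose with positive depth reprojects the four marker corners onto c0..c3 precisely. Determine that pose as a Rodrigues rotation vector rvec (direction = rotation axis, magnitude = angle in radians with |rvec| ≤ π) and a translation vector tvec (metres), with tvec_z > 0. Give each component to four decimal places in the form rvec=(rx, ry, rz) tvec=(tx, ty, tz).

rvec=(0.1302, 0.1240, 0.1103) tvec=(-0.0741, -0.0866, 0.4238)

Intrinsics K: fx=464.4, fy=489.7, cx=321.8, cy=235.6
Marker side s = 0.131 m; corners in marker frame (Z=0):
  M0 = (-0.0655, +0.0655, 0)
  M1 = (+0.0655, +0.0655, 0)
  M2 = (+0.0655, -0.0655, 0)
  M3 = (-0.0655, -0.0655, 0)
Detected image corners:
  c0 = (168.499501, 202.503815) px
  c1 = (304.150311, 219.053086) px
  c2 = (318.526971, 63.127002) px
  c3 = (176.637703, 51.483806) px
Planar DLT: solve 8×8 A·h = b for H (H[2,2]=1):
  H  [+992.63720 -7.84497 +240.59228]
  H  [+71.33742 +1214.23973 +135.52900]
  H  [-0.27350 +0.32098 +1.00000]
B = K⁻¹H; ‖b₁‖=2.359350, ‖b₂‖=2.359350; λ = 2/(‖b₁‖+‖b₂‖) = 0.423846, sign → tz>0 ⇒ λ=+0.423846
r₁ = λ·B[:,0] = (+0.98628,+0.11752,-0.11592); r₂ = λ·B[:,1] = (-0.10143,+0.98550,+0.13605)
r₃ = r₁×r₂ = (+0.13023,-0.12242,+0.98390); SVD([r₁ r₂ r₃]) → R = UVᵀ:
  R  [+0.98628 -0.10143 +0.13023]
  R  [+0.11752 +0.98550 -0.12242]
  R  [-0.11592 +0.13605 +0.98390]
t = (-0.07412, -0.08661, +0.42385) m
tr R = 2.955675; θ = arccos((tr R − 1)/2) = 0.210927 rad = 12.085°
axis k = ((R−Rᵀ)₃₂, (R−Rᵀ)₁₃, (R−Rᵀ)₂₁) / (2 sinθ) = (+0.617267, +0.587855, +0.522884)
rvec = θ·k = (+0.130198, +0.123994, +0.110290)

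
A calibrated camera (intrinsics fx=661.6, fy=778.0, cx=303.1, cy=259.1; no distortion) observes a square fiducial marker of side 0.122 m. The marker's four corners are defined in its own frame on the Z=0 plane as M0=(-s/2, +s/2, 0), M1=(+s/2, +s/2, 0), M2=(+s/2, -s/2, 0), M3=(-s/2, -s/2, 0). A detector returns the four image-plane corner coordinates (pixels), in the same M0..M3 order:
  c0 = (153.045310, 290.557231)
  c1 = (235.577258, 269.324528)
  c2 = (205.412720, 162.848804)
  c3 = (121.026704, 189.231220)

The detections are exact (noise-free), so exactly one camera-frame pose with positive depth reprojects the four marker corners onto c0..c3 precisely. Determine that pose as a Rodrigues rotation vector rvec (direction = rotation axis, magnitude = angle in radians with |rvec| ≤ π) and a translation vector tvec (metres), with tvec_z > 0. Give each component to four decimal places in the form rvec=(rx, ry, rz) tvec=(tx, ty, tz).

rvec=(0.3052, 0.2587, -0.2502) tvec=(-0.1612, -0.0328, 0.8537)

Intrinsics K: fx=661.6, fy=778.0, cx=303.1, cy=259.1
Marker side s = 0.122 m; corners in marker frame (Z=0):
  M0 = (-0.0610, +0.0610, 0)
  M1 = (+0.0610, +0.0610, 0)
  M2 = (+0.0610, -0.0610, 0)
  M3 = (-0.0610, -0.0610, 0)
Detected image corners:
  c0 = (153.045310, 290.557231) px
  c1 = (235.577258, 269.324528) px
  c2 = (205.412720, 162.848804) px
  c3 = (121.026704, 189.231220) px
Planar DLT: solve 8×8 A·h = b for H (H[2,2]=1):
  H  [+623.90645 +309.92410 +178.20188]
  H  [-271.32254 +921.25618 +229.20789]
  H  [-0.33587 +0.30722 +1.00000]
B = K⁻¹H; ‖b₁‖=1.171369, ‖b₂‖=1.171369; λ = 2/(‖b₁‖+‖b₂‖) = 0.853702, sign → tz>0 ⇒ λ=+0.853702
r₁ = λ·B[:,0] = (+0.93642,-0.20223,-0.28673); r₂ = λ·B[:,1] = (+0.27976,+0.92355,+0.26227)
r₃ = r₁×r₂ = (+0.21177,-0.32581,+0.92141); SVD([r₁ r₂ r₃]) → R = UVᵀ:
  R  [+0.93642 +0.27976 +0.21177]
  R  [-0.20223 +0.92355 -0.32581]
  R  [-0.28673 +0.26227 +0.92141]
t = (-0.16116, -0.03280, +0.85370) m
tr R = 2.781388; θ = arccos((tr R − 1)/2) = 0.471927 rad = 27.039°
axis k = ((R−Rᵀ)₃₂, (R−Rᵀ)₁₃, (R−Rᵀ)₂₁) / (2 sinθ) = (+0.646807, +0.548279, -0.530124)
rvec = θ·k = (+0.305245, +0.258747, -0.250180)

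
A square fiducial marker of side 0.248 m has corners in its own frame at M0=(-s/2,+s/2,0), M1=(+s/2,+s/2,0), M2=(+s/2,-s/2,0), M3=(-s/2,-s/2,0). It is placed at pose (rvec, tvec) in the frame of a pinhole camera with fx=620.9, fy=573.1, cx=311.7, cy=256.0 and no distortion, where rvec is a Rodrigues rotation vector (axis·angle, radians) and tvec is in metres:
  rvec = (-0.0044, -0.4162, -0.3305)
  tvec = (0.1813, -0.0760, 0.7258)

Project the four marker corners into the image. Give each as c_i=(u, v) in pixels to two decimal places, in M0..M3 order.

Intrinsics K: fx=620.9, fy=573.1, cx=311.7, cy=256.0
Marker side s = 0.248 m; corners in marker frame (Z=0):
  M0 = (-0.1240, +0.1240, 0)
  M1 = (+0.1240, +0.1240, 0)
  M2 = (+0.1240, -0.1240, 0)
  M3 = (-0.1240, -0.1240, 0)
rvec = (-0.0044, -0.4162, -0.3305), |rvec| = θ = 0.53148 rad = 30.452°
Rodrigues: sinθ=0.50681, 1−cosθ=0.13794; R = I + sinθ·[k]× + (1−cosθ)·[k]×²:
    [+0.86207 +0.31605 -0.39617]
    [-0.31426 +0.94665 +0.07137]
    [+0.39759 +0.06298 +0.91540]
t = (0.1813, -0.0760, 0.7258) m
M0: Pc = R·M0+t = (+0.11359, +0.08035, +0.68431); u = 620.9·(+0.11359)/0.68431 + 311.7 = 414.7686, v = 573.1·(+0.08035)/0.68431 + 256.0 = 323.2949
M1: Pc = R·M1+t = (+0.32739, +0.00242, +0.78291); u = 620.9·(+0.32739)/0.78291 + 311.7 = 571.3395, v = 573.1·(+0.00242)/0.78291 + 256.0 = 257.7683
M2: Pc = R·M2+t = (+0.24901, -0.23235, +0.76729); u = 620.9·(+0.24901)/0.76729 + 311.7 = 513.1978, v = 573.1·(-0.23235)/0.76729 + 256.0 = 82.4524
M3: Pc = R·M3+t = (+0.03521, -0.15442, +0.66869); u = 620.9·(+0.03521)/0.66869 + 311.7 = 344.3965, v = 573.1·(-0.15442)/0.66869 + 256.0 = 123.6581

c0=(414.77, 323.29) c1=(571.34, 257.77) c2=(513.20, 82.45) c3=(344.40, 123.66)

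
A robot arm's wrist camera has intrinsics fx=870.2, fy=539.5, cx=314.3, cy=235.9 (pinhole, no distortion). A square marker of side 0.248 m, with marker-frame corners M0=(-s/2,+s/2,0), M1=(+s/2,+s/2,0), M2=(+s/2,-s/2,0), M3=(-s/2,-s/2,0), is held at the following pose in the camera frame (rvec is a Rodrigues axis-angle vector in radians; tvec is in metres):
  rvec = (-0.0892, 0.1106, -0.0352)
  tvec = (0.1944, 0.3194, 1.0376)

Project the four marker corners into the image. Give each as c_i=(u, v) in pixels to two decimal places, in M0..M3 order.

Intrinsics K: fx=870.2, fy=539.5, cx=314.3, cy=235.9
Marker side s = 0.248 m; corners in marker frame (Z=0):
  M0 = (-0.1240, +0.1240, 0)
  M1 = (+0.1240, +0.1240, 0)
  M2 = (+0.1240, -0.1240, 0)
  M3 = (-0.1240, -0.1240, 0)
rvec = (-0.0892, 0.1106, -0.0352), |rvec| = θ = 0.14638 rad = 8.387°
Rodrigues: sinθ=0.14586, 1−cosθ=0.01069; R = I + sinθ·[k]× + (1−cosθ)·[k]×²:
    [+0.99328 +0.03015 +0.11177]
    [-0.04000 +0.99541 +0.08694]
    [-0.10864 -0.09082 +0.98992]
t = (0.1944, 0.3194, 1.0376) m
M0: Pc = R·M0+t = (+0.07497, +0.44779, +1.03981); u = 870.2·(+0.07497)/1.03981 + 314.3 = 377.0432, v = 539.5·(+0.44779)/1.03981 + 235.9 = 468.2341
M1: Pc = R·M1+t = (+0.32130, +0.43787, +1.01287); u = 870.2·(+0.32130)/1.01287 + 314.3 = 590.3478, v = 539.5·(+0.43787)/1.01287 + 235.9 = 469.1306
M2: Pc = R·M2+t = (+0.31383, +0.19101, +1.03539); u = 870.2·(+0.31383)/1.03539 + 314.3 = 578.0581, v = 539.5·(+0.19101)/1.03539 + 235.9 = 335.4271
M3: Pc = R·M3+t = (+0.06750, +0.20093, +1.06233); u = 870.2·(+0.06750)/1.06233 + 314.3 = 369.5879, v = 539.5·(+0.20093)/1.06233 + 235.9 = 337.9406

c0=(377.04, 468.23) c1=(590.35, 469.13) c2=(578.06, 335.43) c3=(369.59, 337.94)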